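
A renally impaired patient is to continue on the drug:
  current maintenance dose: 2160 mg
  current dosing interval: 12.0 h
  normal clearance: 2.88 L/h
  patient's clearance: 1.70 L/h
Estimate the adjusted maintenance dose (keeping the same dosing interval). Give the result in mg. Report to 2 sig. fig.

To keep the same average steady-state level, dosing rate must scale with clearance.
CL ratio = 1.70 / 2.88 = 0.5903
New dose (same interval) = 2160 × 0.5903 = 1275 mg

1300 mg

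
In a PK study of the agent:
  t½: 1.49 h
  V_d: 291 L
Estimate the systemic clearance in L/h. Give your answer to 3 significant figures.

135 L/h

k = ln2 / t½ = 0.693147 / 1.49 = 0.4652 h⁻¹
CL = k × Vd = 0.4652 × 291 = 135.4 L/h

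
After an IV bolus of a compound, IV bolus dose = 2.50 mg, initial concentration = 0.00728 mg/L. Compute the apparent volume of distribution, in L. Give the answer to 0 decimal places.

343 L

Vd = Dose / C₀ = 2.500 / 0.00728 = 343.4 L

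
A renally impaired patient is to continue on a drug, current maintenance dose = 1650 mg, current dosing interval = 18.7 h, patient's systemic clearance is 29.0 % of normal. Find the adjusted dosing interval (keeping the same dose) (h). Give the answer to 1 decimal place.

To keep the same average steady-state level, dosing rate must scale with clearance.
CL ratio = 29.0 / 100 = 0.2900
New interval (same dose) = 18.7 / 0.2900 = 64.48 h

64.5 h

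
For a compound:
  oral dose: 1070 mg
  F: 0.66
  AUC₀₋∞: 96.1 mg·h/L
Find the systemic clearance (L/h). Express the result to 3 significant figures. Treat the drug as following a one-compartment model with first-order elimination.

7.35 L/h

CL = F·Dose / AUC = 0.66 × 1070 / 96.1 = 7.349 L/h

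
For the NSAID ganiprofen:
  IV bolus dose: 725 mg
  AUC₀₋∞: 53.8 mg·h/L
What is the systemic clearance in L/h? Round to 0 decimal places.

13 L/h

CL = Dose / AUC = 725 / 53.8 = 13.48 L/h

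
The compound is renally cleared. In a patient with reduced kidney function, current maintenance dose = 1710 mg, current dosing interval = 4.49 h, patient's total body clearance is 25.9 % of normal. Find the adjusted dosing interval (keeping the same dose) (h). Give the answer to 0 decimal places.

17 h

To keep the same average steady-state level, dosing rate must scale with clearance.
CL ratio = 25.9 / 100 = 0.2590
New interval (same dose) = 4.49 / 0.2590 = 17.34 h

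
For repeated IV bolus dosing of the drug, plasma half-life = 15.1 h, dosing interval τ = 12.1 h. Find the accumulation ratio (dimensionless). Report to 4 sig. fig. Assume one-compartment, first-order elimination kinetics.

2.346

k = ln2 / t½ = 0.693147 / 15.1 = 0.04590 h⁻¹
e^(−kτ) = e^(−0.04590 × 12.1) = 0.5738
Accumulation ratio R = 1 / (1 − e^(−kτ)) = 1 / (1 − 0.5738) = 2.346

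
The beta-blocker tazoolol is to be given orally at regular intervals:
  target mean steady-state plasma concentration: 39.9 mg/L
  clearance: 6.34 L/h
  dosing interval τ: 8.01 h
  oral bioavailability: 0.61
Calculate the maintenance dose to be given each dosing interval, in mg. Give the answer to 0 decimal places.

3322 mg

At steady state, F × (Dose/τ) = Css × CL.
Dose = Css × CL × τ / F = 39.9 × 6.340 × 8.01 / 0.61 = 3322 mg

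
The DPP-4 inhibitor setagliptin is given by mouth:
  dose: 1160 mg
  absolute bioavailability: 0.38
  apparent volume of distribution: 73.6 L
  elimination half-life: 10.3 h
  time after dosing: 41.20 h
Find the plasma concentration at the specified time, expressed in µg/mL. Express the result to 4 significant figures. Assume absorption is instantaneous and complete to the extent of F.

0.3743 µg/mL

Amount reaching circulation = F × Dose = 0.38 × 1160 = 440.8 mg
C₀ = F·Dose / Vd = 440.8 / 73.6 = 5.989 mg/L
k = ln2 / t½ = 0.693147 / 10.3 = 0.06730 h⁻¹
t / t½ = 41.20 / 10.3 = 4 half-lives
C = C₀ × (1/2)^4 = 5.989 × 0.06250 = 0.3743 mg/L
(0.3743 mg/L = 0.3743 µg/mL)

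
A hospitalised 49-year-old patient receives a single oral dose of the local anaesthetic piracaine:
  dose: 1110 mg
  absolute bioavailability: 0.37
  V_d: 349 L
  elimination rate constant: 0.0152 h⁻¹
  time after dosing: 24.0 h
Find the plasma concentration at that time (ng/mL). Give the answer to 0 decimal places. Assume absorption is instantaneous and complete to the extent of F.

817 ng/mL

Amount reaching circulation = F × Dose = 0.37 × 1110 = 410.7 mg
C₀ = F·Dose / Vd = 410.7 / 349 = 1.177 mg/L
C = C₀ · e^(−k·t) = 1.177 × e^(−0.01520 × 24.0)
  = 1.177 × 0.6943 = 0.8172 mg/L
Convert: 0.8172 mg/L × 1000 = 817.2 ng/mL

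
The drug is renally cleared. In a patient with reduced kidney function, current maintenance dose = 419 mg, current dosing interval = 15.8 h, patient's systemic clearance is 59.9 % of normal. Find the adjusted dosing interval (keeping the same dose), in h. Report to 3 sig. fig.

To keep the same average steady-state level, dosing rate must scale with clearance.
CL ratio = 59.9 / 100 = 0.5990
New interval (same dose) = 15.8 / 0.5990 = 26.38 h

26.4 h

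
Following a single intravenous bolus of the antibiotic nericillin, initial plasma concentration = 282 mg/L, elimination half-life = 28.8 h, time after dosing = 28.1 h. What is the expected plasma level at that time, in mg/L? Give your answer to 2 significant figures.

140 mg/L

k = ln2 / t½ = 0.693147 / 28.8 = 0.02407 h⁻¹
C = C₀ · e^(−k·t) = 282.0 × e^(−0.02407 × 28.1)
  = 282.0 × 0.5085 = 143.4 mg/L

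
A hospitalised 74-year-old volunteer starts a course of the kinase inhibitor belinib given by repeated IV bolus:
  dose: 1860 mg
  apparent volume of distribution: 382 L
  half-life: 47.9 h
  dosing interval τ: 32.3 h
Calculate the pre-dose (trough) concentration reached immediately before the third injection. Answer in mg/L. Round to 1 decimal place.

C₀ per dose = Dose / Vd = 1860 / 382 = 4.869 mg/L
k = ln2 / t½ = 0.693147 / 47.9 = 0.01447 h⁻¹
Fraction remaining after one interval: r = e^(−kτ) = e^(−0.01447 × 32.3) = 0.6266
Before dose 3, 2 doses have been given (aged 1τ, 2τ).
C_trough = C₀ × (r + r²) = 4.869 × (0.6266 + 0.3926) = 4.962 mg/L

5.0 mg/L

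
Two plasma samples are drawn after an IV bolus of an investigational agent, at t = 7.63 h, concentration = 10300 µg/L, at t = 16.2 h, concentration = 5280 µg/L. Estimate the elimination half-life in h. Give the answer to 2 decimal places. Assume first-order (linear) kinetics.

8.89 h

k = ln(C₁/C₂) / (t₂ − t₁) = ln(10300/5280) / (16.2 − 7.63)
  = 0.6682 / 8.570 = 0.07797 h⁻¹
t½ = ln2 / k = 0.693147 / 0.07797 = 8.890 h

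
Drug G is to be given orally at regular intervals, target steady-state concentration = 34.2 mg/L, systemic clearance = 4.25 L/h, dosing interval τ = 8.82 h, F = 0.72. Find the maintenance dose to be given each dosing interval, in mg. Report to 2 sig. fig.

1800 mg

At steady state, F × (Dose/τ) = Css × CL.
Dose = Css × CL × τ / F = 34.2 × 4.250 × 8.82 / 0.72 = 1781 mg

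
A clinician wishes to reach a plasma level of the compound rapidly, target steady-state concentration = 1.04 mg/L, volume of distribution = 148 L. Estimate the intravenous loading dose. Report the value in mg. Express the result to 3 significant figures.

LD = Css × Vd = 1.04 × 148 = 153.9 mg

154 mg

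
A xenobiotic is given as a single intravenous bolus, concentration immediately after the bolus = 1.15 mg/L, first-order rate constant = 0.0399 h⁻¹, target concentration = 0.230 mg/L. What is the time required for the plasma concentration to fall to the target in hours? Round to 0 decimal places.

t = ln(C₀ / C) / k = ln(1.150 / 0.230) / 0.03990
  = ln(5.000) / 0.03990 = 1.609 / 0.03990 = 40.33 h

40 h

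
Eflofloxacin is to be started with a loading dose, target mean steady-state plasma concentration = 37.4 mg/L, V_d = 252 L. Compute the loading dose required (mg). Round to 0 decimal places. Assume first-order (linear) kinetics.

LD = Css × Vd = 37.4 × 252 = 9425 mg

9425 mg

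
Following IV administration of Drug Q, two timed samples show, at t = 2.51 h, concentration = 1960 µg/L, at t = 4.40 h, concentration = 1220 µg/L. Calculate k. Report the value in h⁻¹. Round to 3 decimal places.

k = ln(C₁/C₂) / (t₂ − t₁) = ln(1960/1220) / (4.40 − 2.51)
  = 0.4741 / 1.890 = 0.2508 h⁻¹

0.251 h⁻¹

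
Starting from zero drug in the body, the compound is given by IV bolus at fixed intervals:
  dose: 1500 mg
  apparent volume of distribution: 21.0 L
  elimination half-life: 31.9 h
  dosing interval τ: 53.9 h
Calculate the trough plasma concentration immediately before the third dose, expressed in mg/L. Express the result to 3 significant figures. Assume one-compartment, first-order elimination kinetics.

29.0 mg/L

C₀ per dose = Dose / Vd = 1500 / 21.0 = 71.43 mg/L
k = ln2 / t½ = 0.693147 / 31.9 = 0.02173 h⁻¹
Fraction remaining after one interval: r = e^(−kτ) = e^(−0.02173 × 53.9) = 0.3100
Before dose 3, 2 doses have been given (aged 1τ, 2τ).
C_trough = C₀ × (r + r²) = 71.43 × (0.3100 + 0.09610) = 29.01 mg/L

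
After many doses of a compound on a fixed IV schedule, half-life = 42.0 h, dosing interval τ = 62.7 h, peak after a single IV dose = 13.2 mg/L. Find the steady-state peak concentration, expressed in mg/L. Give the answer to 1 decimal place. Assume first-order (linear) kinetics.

k = ln2 / t½ = 0.693147 / 42.0 = 0.01650 h⁻¹
e^(−kτ) = e^(−0.01650 × 62.7) = 0.3554
Accumulation ratio R = 1 / (1 − e^(−kτ)) = 1 / (1 − 0.3554) = 1.551
Steady-state peak = C₀ × R = 13.2 × 1.551 = 20.47 mg/L

20.5 mg/L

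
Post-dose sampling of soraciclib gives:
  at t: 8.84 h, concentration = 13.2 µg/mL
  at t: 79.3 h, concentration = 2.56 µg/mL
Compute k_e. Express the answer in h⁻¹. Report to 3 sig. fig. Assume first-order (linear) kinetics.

0.0233 h⁻¹

k = ln(C₁/C₂) / (t₂ − t₁) = ln(13.2/2.56) / (79.3 − 8.84)
  = 1.640 / 70.46 = 0.02328 h⁻¹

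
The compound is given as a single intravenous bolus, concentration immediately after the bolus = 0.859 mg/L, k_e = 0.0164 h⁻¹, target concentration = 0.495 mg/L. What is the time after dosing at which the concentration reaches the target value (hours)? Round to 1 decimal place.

33.6 h

t = ln(C₀ / C) / k = ln(0.8590 / 0.495) / 0.01640
  = ln(1.735) / 0.01640 = 0.5510 / 0.01640 = 33.60 h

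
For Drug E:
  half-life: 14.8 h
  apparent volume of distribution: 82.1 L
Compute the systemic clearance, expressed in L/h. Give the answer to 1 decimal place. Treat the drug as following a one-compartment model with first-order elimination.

k = ln2 / t½ = 0.693147 / 14.8 = 0.04683 h⁻¹
CL = k × Vd = 0.04683 × 82.1 = 3.845 L/h

3.8 L/h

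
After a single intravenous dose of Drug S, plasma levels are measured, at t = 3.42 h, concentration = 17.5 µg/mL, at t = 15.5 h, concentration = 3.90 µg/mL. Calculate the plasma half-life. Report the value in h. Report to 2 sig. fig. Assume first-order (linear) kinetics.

5.6 h

k = ln(C₁/C₂) / (t₂ − t₁) = ln(17.5/3.90) / (15.5 − 3.42)
  = 1.501 / 12.08 = 0.1243 h⁻¹
t½ = ln2 / k = 0.693147 / 0.1243 = 5.576 h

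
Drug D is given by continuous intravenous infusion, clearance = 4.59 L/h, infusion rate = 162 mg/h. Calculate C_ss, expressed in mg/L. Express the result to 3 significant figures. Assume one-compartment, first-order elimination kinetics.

35.3 mg/L

At steady state Css = R₀ / CL = 162 / 4.590 = 35.29 mg/L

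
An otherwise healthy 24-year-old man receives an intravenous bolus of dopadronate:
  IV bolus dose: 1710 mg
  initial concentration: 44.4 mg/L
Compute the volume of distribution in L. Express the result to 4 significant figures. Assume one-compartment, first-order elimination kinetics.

38.51 L

Vd = Dose / C₀ = 1710 / 44.4 = 38.51 L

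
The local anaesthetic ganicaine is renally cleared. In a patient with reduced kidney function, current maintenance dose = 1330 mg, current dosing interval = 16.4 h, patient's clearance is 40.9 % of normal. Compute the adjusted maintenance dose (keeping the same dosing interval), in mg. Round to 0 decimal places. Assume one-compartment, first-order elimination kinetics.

To keep the same average steady-state level, dosing rate must scale with clearance.
CL ratio = 40.9 / 100 = 0.4090
New dose (same interval) = 1330 × 0.4090 = 544.0 mg

544 mg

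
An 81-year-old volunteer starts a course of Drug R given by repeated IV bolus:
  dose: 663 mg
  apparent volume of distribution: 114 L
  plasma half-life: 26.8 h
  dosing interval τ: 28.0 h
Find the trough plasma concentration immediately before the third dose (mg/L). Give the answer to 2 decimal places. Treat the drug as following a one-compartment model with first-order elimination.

C₀ per dose = Dose / Vd = 663 / 114 = 5.816 mg/L
k = ln2 / t½ = 0.693147 / 26.8 = 0.02586 h⁻¹
Fraction remaining after one interval: r = e^(−kτ) = e^(−0.02586 × 28.0) = 0.4848
Before dose 3, 2 doses have been given (aged 1τ, 2τ).
C_trough = C₀ × (r + r²) = 5.816 × (0.4848 + 0.2350) = 4.186 mg/L

4.19 mg/L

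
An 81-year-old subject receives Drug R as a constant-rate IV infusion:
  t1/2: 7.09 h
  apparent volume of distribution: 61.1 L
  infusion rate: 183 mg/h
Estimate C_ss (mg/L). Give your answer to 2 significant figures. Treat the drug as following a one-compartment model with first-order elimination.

k = ln2 / t½ = 0.693147 / 7.09 = 0.09776 h⁻¹
CL = k × Vd = 0.09776 × 61.1 = 5.973 L/h
At steady state Css = R₀ / CL = 183 / 5.973 = 30.64 mg/L

31 mg/L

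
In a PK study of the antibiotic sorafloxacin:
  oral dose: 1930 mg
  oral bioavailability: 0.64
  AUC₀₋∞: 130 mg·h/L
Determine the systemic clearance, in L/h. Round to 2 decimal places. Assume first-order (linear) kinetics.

9.50 L/h

CL = F·Dose / AUC = 0.64 × 1930 / 130 = 9.502 L/h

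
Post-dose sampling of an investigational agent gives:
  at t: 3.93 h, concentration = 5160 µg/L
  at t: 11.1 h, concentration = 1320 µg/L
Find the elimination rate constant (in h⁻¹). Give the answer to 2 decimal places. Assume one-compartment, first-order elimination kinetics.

k = ln(C₁/C₂) / (t₂ − t₁) = ln(5160/1320) / (11.1 − 3.93)
  = 1.363 / 7.170 = 0.1901 h⁻¹

0.19 h⁻¹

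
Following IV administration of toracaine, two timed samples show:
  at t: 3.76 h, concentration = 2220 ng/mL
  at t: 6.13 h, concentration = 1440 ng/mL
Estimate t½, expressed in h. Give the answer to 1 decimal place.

k = ln(C₁/C₂) / (t₂ − t₁) = ln(2220/1440) / (6.13 − 3.76)
  = 0.4329 / 2.370 = 0.1827 h⁻¹
t½ = ln2 / k = 0.693147 / 0.1827 = 3.794 h

3.8 h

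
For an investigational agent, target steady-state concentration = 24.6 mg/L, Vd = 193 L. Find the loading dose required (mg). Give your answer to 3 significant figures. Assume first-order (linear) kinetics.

LD = Css × Vd = 24.6 × 193 = 4748 mg

4750 mg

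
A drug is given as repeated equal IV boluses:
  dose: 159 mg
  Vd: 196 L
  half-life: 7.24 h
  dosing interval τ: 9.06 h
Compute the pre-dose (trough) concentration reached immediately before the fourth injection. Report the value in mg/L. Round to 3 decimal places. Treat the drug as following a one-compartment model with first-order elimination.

C₀ per dose = Dose / Vd = 159 / 196 = 0.8112 mg/L
k = ln2 / t½ = 0.693147 / 7.24 = 0.09574 h⁻¹
Fraction remaining after one interval: r = e^(−kτ) = e^(−0.09574 × 9.06) = 0.4200
Before dose 4, 3 doses have been given (aged 1τ, 2τ, 3τ).
C_trough = C₀ × (r + r² + … + r^3) = C₀ × r(1−r^3)/(1−r)
        = 0.8112 × 0.4200 × (1 − 0.07409) / (1 − 0.4200) = 0.5439 mg/L

0.544 mg/L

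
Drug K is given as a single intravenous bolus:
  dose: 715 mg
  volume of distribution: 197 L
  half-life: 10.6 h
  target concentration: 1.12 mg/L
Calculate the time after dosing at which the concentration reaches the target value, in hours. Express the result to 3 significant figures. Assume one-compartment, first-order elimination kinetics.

18.0 h

C₀ = Dose / Vd = 715.0 / 197 = 3.629 mg/L
k = ln2 / t½ = 0.693147 / 10.6 = 0.06539 h⁻¹
t = ln(C₀ / C) / k = ln(3.629 / 1.12) / 0.06539
  = ln(3.240) / 0.06539 = 1.176 / 0.06539 = 17.98 h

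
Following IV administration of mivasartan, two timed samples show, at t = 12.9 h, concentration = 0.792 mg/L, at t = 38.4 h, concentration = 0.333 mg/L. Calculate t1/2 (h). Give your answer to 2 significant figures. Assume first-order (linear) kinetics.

k = ln(C₁/C₂) / (t₂ − t₁) = ln(0.792/0.333) / (38.4 − 12.9)
  = 0.8664 / 25.50 = 0.03398 h⁻¹
t½ = ln2 / k = 0.693147 / 0.03398 = 20.40 h

20 h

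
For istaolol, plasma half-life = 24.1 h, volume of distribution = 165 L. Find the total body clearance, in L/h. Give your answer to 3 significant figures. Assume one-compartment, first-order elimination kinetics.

k = ln2 / t½ = 0.693147 / 24.1 = 0.02876 h⁻¹
CL = k × Vd = 0.02876 × 165 = 4.745 L/h

4.75 L/h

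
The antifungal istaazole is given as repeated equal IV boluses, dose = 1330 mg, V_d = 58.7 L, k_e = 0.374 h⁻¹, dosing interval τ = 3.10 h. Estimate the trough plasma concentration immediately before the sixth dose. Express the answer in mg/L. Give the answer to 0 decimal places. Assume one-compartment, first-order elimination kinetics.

C₀ per dose = Dose / Vd = 1330 / 58.7 = 22.66 mg/L
Fraction remaining after one interval: r = e^(−kτ) = e^(−0.3740 × 3.10) = 0.3137
Before dose 6, 5 doses have been given (aged 1τ, 2τ, 3τ, 4τ, 5τ).
C_trough = C₀ × (r + r² + … + r^5) = C₀ × r(1−r^5)/(1−r)
        = 22.66 × 0.3137 × (1 − 0.003038) / (1 − 0.3137) = 10.33 mg/L

10 mg/L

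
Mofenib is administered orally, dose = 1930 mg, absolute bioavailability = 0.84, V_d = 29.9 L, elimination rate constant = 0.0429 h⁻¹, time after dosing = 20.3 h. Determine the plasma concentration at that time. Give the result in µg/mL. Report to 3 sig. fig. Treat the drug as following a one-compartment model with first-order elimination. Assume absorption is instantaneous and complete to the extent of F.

Amount reaching circulation = F × Dose = 0.84 × 1930 = 1621 mg
C₀ = F·Dose / Vd = 1621 / 29.9 = 54.21 mg/L
C = C₀ · e^(−k·t) = 54.21 × e^(−0.04290 × 20.3)
  = 54.21 × 0.4186 = 22.69 mg/L
(22.69 mg/L = 22.69 µg/mL)

22.7 µg/mL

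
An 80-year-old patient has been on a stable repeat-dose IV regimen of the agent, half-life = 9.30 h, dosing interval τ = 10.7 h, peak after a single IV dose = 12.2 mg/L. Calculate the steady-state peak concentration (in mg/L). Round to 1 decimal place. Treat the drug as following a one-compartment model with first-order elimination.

22.2 mg/L

k = ln2 / t½ = 0.693147 / 9.30 = 0.07453 h⁻¹
e^(−kτ) = e^(−0.07453 × 10.7) = 0.4505
Accumulation ratio R = 1 / (1 − e^(−kτ)) = 1 / (1 − 0.4505) = 1.820
Steady-state peak = C₀ × R = 12.2 × 1.820 = 22.20 mg/L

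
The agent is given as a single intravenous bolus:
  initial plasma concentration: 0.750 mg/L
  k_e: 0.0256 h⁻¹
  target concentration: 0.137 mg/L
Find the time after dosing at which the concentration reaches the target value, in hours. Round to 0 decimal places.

t = ln(C₀ / C) / k = ln(0.7500 / 0.137) / 0.02560
  = ln(5.474) / 0.02560 = 1.700 / 0.02560 = 66.41 h

66 h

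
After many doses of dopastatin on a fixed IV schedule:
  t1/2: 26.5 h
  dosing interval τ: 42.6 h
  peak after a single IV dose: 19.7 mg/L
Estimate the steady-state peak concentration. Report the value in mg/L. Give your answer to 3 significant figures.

29.3 mg/L

k = ln2 / t½ = 0.693147 / 26.5 = 0.02616 h⁻¹
e^(−kτ) = e^(−0.02616 × 42.6) = 0.3281
Accumulation ratio R = 1 / (1 − e^(−kτ)) = 1 / (1 − 0.3281) = 1.488
Steady-state peak = C₀ × R = 19.7 × 1.488 = 29.31 mg/L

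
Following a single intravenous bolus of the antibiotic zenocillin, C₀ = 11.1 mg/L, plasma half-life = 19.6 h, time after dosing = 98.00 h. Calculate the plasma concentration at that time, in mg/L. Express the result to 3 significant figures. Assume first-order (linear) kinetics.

0.347 mg/L

k = ln2 / t½ = 0.693147 / 19.6 = 0.03536 h⁻¹
t / t½ = 98.00 / 19.6 = 5 half-lives
C = C₀ × (1/2)^5 = 11.10 × 0.03125 = 0.3469 mg/L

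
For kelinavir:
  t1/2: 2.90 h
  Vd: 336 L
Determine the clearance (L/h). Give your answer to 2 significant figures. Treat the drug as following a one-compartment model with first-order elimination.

80 L/h

k = ln2 / t½ = 0.693147 / 2.90 = 0.2390 h⁻¹
CL = k × Vd = 0.2390 × 336 = 80.30 L/h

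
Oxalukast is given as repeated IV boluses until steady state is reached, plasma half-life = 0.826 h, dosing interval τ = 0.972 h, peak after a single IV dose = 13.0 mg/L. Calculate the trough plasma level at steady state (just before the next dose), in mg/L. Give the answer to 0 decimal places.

k = ln2 / t½ = 0.693147 / 0.826 = 0.8392 h⁻¹
e^(−kτ) = e^(−0.8392 × 0.972) = 0.4423
Accumulation ratio R = 1 / (1 − e^(−kτ)) = 1 / (1 − 0.4423) = 1.793
Steady-state trough = C₀ × R × e^(−kτ) = 13.0 × 1.793 × 0.4423 = 10.31 mg/L

10 mg/L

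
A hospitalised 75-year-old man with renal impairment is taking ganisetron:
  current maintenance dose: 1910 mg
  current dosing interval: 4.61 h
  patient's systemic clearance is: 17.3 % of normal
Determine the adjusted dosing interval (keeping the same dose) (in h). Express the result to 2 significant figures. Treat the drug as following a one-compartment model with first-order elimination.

To keep the same average steady-state level, dosing rate must scale with clearance.
CL ratio = 17.3 / 100 = 0.1730
New interval (same dose) = 4.61 / 0.1730 = 26.65 h

27 h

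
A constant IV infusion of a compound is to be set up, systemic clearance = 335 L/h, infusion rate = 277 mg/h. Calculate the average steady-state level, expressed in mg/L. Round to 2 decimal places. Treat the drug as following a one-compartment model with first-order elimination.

0.83 mg/L

At steady state Css = R₀ / CL = 277 / 335.0 = 0.8269 mg/L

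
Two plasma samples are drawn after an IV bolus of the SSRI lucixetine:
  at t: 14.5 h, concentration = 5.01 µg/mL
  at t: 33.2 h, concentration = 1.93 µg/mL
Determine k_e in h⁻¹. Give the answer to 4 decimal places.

0.0510 h⁻¹

k = ln(C₁/C₂) / (t₂ − t₁) = ln(5.01/1.93) / (33.2 − 14.5)
  = 0.9539 / 18.70 = 0.05101 h⁻¹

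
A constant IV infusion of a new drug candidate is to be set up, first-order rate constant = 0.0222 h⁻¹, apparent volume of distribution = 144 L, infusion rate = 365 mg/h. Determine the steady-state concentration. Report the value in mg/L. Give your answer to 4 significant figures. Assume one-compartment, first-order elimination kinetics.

CL = k × Vd = 0.02220 × 144 = 3.197 L/h
At steady state Css = R₀ / CL = 365 / 3.197 = 114.2 mg/L

114.2 mg/L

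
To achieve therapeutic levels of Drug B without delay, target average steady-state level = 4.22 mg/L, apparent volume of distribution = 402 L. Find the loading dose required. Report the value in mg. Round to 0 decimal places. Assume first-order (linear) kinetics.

LD = Css × Vd = 4.22 × 402 = 1696 mg

1696 mg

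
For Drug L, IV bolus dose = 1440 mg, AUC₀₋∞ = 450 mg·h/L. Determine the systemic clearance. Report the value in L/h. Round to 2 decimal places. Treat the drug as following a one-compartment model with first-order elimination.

CL = Dose / AUC = 1440 / 450 = 3.200 L/h

3.20 L/h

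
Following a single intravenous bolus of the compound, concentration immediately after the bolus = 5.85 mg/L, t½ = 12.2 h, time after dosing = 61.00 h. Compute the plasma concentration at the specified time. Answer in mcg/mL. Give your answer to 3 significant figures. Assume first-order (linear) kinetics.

k = ln2 / t½ = 0.693147 / 12.2 = 0.05682 h⁻¹
t / t½ = 61.00 / 12.2 = 5 half-lives
C = C₀ × (1/2)^5 = 5.850 × 0.03125 = 0.1828 mg/L
(0.1828 mg/L = 0.1828 mcg/mL)

0.183 mcg/mL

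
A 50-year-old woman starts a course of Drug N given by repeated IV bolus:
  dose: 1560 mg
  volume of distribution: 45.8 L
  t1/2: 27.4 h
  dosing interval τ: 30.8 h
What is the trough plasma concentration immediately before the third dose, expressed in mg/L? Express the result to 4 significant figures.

C₀ per dose = Dose / Vd = 1560 / 45.8 = 34.06 mg/L
k = ln2 / t½ = 0.693147 / 27.4 = 0.02530 h⁻¹
Fraction remaining after one interval: r = e^(−kτ) = e^(−0.02530 × 30.8) = 0.4588
Before dose 3, 2 doses have been given (aged 1τ, 2τ).
C_trough = C₀ × (r + r²) = 34.06 × (0.4588 + 0.2105) = 22.80 mg/L

22.80 mg/L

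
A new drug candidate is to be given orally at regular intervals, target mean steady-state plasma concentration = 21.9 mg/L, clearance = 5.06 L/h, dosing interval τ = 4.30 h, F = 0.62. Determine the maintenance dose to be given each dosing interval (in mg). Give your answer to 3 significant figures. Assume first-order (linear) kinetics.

769 mg

At steady state, F × (Dose/τ) = Css × CL.
Dose = Css × CL × τ / F = 21.9 × 5.060 × 4.30 / 0.62 = 768.5 mg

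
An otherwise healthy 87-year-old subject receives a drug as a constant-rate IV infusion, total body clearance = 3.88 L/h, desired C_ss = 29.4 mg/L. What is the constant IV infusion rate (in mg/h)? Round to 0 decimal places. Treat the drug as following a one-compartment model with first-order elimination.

At steady state, infusion rate R₀ = Css × CL = 29.4 × 3.880 = 114.1 mg/h

114 mg/h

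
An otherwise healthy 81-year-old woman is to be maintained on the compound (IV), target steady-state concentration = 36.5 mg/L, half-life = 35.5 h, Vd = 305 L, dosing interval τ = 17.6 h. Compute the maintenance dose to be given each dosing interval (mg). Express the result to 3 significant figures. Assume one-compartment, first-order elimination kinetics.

k = ln2 / t½ = 0.693147 / 35.5 = 0.01953 h⁻¹
CL = k × Vd = 0.01953 × 305 = 5.957 L/h
At steady state, Dose/τ = Css × CL.
Dose = Css × CL × τ = 36.5 × 5.957 × 17.6 = 3827 mg

3830 mg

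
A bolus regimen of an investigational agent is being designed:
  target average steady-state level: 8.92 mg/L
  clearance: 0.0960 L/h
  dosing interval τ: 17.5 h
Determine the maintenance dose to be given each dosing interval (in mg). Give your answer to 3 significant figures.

15.0 mg

At steady state, Dose/τ = Css × CL.
Dose = Css × CL × τ = 8.92 × 0.09600 × 17.5 = 14.99 mg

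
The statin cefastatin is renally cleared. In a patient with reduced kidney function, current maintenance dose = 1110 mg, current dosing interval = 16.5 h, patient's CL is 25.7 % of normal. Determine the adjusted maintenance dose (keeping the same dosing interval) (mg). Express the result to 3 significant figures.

To keep the same average steady-state level, dosing rate must scale with clearance.
CL ratio = 25.7 / 100 = 0.2570
New dose (same interval) = 1110 × 0.2570 = 285.3 mg

285 mg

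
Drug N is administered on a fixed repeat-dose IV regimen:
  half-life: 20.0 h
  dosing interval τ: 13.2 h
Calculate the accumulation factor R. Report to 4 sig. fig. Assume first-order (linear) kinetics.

k = ln2 / t½ = 0.693147 / 20.0 = 0.03466 h⁻¹
e^(−kτ) = e^(−0.03466 × 13.2) = 0.6329
Accumulation ratio R = 1 / (1 − e^(−kτ)) = 1 / (1 − 0.6329) = 2.724

2.724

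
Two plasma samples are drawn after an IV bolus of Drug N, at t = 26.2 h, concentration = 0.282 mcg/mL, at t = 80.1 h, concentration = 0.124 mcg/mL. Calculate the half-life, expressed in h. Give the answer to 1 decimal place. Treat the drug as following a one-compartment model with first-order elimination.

k = ln(C₁/C₂) / (t₂ − t₁) = ln(0.282/0.124) / (80.1 − 26.2)
  = 0.8216 / 53.90 = 0.01524 h⁻¹
t½ = ln2 / k = 0.693147 / 0.01524 = 45.48 h

45.5 h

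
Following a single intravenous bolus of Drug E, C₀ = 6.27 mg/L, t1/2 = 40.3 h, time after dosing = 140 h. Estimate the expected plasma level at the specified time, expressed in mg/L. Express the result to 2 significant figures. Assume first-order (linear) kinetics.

0.56 mg/L

k = ln2 / t½ = 0.693147 / 40.3 = 0.01720 h⁻¹
C = C₀ · e^(−k·t) = 6.270 × e^(−0.01720 × 140)
  = 6.270 × 0.09000 = 0.5643 mg/L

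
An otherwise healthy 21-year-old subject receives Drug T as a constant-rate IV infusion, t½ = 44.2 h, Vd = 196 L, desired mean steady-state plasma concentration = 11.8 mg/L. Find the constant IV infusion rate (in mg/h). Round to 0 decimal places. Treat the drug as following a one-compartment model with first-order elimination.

36 mg/h

k = ln2 / t½ = 0.693147 / 44.2 = 0.01568 h⁻¹
CL = k × Vd = 0.01568 × 196 = 3.073 L/h
At steady state, infusion rate R₀ = Css × CL = 11.8 × 3.073 = 36.26 mg/h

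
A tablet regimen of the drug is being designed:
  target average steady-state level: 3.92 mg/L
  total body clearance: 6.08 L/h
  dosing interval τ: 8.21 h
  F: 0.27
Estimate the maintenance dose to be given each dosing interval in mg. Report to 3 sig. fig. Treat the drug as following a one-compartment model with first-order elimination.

At steady state, F × (Dose/τ) = Css × CL.
Dose = Css × CL × τ / F = 3.92 × 6.080 × 8.21 / 0.27 = 724.7 mg

725 mg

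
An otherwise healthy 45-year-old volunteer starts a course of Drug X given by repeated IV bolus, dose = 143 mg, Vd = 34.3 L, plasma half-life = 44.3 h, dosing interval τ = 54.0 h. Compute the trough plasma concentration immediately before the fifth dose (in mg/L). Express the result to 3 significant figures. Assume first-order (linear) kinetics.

C₀ per dose = Dose / Vd = 143 / 34.3 = 4.169 mg/L
k = ln2 / t½ = 0.693147 / 44.3 = 0.01565 h⁻¹
Fraction remaining after one interval: r = e^(−kτ) = e^(−0.01565 × 54.0) = 0.4295
Before dose 5, 4 doses have been given (aged 1τ, 2τ, 3τ, 4τ).
C_trough = C₀ × (r + r² + … + r^4) = C₀ × r(1−r^4)/(1−r)
        = 4.169 × 0.4295 × (1 − 0.03403) / (1 − 0.4295) = 3.032 mg/L

3.03 mg/L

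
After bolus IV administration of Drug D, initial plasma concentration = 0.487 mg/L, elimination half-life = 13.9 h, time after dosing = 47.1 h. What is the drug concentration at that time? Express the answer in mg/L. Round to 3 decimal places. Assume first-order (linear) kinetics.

0.047 mg/L

k = ln2 / t½ = 0.693147 / 13.9 = 0.04987 h⁻¹
C = C₀ · e^(−k·t) = 0.4870 × e^(−0.04987 × 47.1)
  = 0.4870 × 0.09548 = 0.04650 mg/L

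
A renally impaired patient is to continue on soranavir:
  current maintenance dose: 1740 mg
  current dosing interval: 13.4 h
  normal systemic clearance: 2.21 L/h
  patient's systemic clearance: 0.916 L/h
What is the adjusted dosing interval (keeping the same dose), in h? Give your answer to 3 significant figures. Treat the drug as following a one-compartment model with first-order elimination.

To keep the same average steady-state level, dosing rate must scale with clearance.
CL ratio = 0.916 / 2.21 = 0.4145
New interval (same dose) = 13.4 / 0.4145 = 32.33 h

32.3 h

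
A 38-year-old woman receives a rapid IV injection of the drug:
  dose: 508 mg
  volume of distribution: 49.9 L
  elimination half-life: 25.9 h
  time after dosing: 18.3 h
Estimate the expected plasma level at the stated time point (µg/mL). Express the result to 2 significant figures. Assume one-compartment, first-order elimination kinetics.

6.2 µg/mL

C₀ = Dose / Vd = 508.0 / 49.9 = 10.18 mg/L
k = ln2 / t½ = 0.693147 / 25.9 = 0.02676 h⁻¹
C = C₀ · e^(−k·t) = 10.18 × e^(−0.02676 × 18.3)
  = 10.18 × 0.6128 = 6.238 mg/L
(6.238 mg/L = 6.238 µg/mL)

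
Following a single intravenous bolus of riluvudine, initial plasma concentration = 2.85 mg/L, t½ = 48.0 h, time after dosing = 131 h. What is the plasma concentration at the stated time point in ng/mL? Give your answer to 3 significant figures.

430 ng/mL

k = ln2 / t½ = 0.693147 / 48.0 = 0.01444 h⁻¹
C = C₀ · e^(−k·t) = 2.850 × e^(−0.01444 × 131)
  = 2.850 × 0.1508 = 0.4298 mg/L
Convert: 0.4298 mg/L × 1000 = 429.8 ng/mL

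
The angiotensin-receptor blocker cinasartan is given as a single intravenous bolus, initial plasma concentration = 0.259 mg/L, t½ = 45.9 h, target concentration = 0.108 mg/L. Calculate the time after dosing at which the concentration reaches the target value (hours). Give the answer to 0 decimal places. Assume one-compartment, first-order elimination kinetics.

58 h

k = ln2 / t½ = 0.693147 / 45.9 = 0.01510 h⁻¹
t = ln(C₀ / C) / k = ln(0.2590 / 0.108) / 0.01510
  = ln(2.398) / 0.01510 = 0.8746 / 0.01510 = 57.92 h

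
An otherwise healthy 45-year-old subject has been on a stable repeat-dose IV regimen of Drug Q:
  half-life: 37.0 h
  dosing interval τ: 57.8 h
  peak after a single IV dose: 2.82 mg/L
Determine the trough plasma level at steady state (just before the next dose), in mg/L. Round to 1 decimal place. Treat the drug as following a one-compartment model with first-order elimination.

1.4 mg/L

k = ln2 / t½ = 0.693147 / 37.0 = 0.01873 h⁻¹
e^(−kτ) = e^(−0.01873 × 57.8) = 0.3387
Accumulation ratio R = 1 / (1 − e^(−kτ)) = 1 / (1 − 0.3387) = 1.512
Steady-state trough = C₀ × R × e^(−kτ) = 2.82 × 1.512 × 0.3387 = 1.444 mg/L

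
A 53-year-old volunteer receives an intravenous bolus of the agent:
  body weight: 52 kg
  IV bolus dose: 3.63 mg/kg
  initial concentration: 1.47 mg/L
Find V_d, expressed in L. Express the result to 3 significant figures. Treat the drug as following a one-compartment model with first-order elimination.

128 L

Dose = 3.63 × 52 = 188.8 mg
Vd = Dose / C₀ = 188.8 / 1.47 = 128.4 L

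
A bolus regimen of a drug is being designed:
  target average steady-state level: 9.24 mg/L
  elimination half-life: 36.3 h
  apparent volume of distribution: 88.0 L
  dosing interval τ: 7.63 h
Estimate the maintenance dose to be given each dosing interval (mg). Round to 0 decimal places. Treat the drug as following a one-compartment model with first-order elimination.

118 mg

k = ln2 / t½ = 0.693147 / 36.3 = 0.01909 h⁻¹
CL = k × Vd = 0.01909 × 88.0 = 1.680 L/h
At steady state, Dose/τ = Css × CL.
Dose = Css × CL × τ = 9.24 × 1.680 × 7.63 = 118.4 mg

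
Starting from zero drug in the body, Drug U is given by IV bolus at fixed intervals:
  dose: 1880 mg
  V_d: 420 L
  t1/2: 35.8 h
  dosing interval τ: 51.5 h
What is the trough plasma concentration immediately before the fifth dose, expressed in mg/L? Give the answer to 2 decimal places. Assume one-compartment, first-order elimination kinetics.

2.57 mg/L

C₀ per dose = Dose / Vd = 1880 / 420 = 4.476 mg/L
k = ln2 / t½ = 0.693147 / 35.8 = 0.01936 h⁻¹
Fraction remaining after one interval: r = e^(−kτ) = e^(−0.01936 × 51.5) = 0.3690
Before dose 5, 4 doses have been given (aged 1τ, 2τ, 3τ, 4τ).
C_trough = C₀ × (r + r² + … + r^4) = C₀ × r(1−r^4)/(1−r)
        = 4.476 × 0.3690 × (1 − 0.01854) / (1 − 0.3690) = 2.569 mg/L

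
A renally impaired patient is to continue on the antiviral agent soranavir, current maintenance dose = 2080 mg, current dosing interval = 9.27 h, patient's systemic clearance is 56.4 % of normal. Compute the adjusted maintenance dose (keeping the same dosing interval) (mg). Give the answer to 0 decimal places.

To keep the same average steady-state level, dosing rate must scale with clearance.
CL ratio = 56.4 / 100 = 0.5640
New dose (same interval) = 2080 × 0.5640 = 1173 mg

1173 mg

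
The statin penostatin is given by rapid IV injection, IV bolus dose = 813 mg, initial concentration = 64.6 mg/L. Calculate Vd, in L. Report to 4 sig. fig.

12.59 L

Vd = Dose / C₀ = 813.0 / 64.6 = 12.59 L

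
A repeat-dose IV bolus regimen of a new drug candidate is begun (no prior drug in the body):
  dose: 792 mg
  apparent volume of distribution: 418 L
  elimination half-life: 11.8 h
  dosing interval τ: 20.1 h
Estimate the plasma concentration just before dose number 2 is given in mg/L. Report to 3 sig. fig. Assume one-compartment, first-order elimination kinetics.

0.582 mg/L

C₀ per dose = Dose / Vd = 792 / 418 = 1.895 mg/L
k = ln2 / t½ = 0.693147 / 11.8 = 0.05874 h⁻¹
Fraction remaining after one interval: r = e^(−kτ) = e^(−0.05874 × 20.1) = 0.3071
Before dose 2, 1 dose has been given (aged 1τ).
C_trough = C₀ × r = 1.895 × 0.3071 = 0.5820 mg/L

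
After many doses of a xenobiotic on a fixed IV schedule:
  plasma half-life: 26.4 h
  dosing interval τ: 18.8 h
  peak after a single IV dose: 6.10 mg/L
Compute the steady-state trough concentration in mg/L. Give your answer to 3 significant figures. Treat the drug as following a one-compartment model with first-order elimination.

9.56 mg/L

k = ln2 / t½ = 0.693147 / 26.4 = 0.02626 h⁻¹
e^(−kτ) = e^(−0.02626 × 18.8) = 0.6104
Accumulation ratio R = 1 / (1 − e^(−kτ)) = 1 / (1 − 0.6104) = 2.567
Steady-state trough = C₀ × R × e^(−kτ) = 6.10 × 2.567 × 0.6104 = 9.558 mg/L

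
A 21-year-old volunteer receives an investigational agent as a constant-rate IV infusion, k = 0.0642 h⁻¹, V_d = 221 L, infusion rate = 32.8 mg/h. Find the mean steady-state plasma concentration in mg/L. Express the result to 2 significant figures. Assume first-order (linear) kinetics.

2.3 mg/L

CL = k × Vd = 0.06420 × 221 = 14.19 L/h
At steady state Css = R₀ / CL = 32.8 / 14.19 = 2.311 mg/L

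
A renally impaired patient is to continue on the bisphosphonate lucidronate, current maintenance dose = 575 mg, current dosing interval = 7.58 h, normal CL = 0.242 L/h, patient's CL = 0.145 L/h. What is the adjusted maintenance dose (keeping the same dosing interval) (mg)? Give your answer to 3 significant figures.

345 mg

To keep the same average steady-state level, dosing rate must scale with clearance.
CL ratio = 0.145 / 0.242 = 0.5992
New dose (same interval) = 575 × 0.5992 = 344.5 mg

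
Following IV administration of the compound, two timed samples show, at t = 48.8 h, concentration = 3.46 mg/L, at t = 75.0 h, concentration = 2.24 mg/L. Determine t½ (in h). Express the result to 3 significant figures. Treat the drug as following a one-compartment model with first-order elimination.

k = ln(C₁/C₂) / (t₂ − t₁) = ln(3.46/2.24) / (75.0 − 48.8)
  = 0.4348 / 26.20 = 0.01660 h⁻¹
t½ = ln2 / k = 0.693147 / 0.01660 = 41.76 h

41.8 h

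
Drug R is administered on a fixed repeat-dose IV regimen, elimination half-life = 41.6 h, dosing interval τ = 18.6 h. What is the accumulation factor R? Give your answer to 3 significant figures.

k = ln2 / t½ = 0.693147 / 41.6 = 0.01666 h⁻¹
e^(−kτ) = e^(−0.01666 × 18.6) = 0.7335
Accumulation ratio R = 1 / (1 − e^(−kτ)) = 1 / (1 − 0.7335) = 3.752

3.75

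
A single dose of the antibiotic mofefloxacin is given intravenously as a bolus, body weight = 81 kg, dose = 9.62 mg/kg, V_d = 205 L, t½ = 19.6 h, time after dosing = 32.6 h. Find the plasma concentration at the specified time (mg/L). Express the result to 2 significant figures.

1.2 mg/L

Total dose = 9.62 × 81 = 779.2 mg
C₀ = Dose / Vd = 779.2 / 205 = 3.801 mg/L
k = ln2 / t½ = 0.693147 / 19.6 = 0.03536 h⁻¹
C = C₀ · e^(−k·t) = 3.801 × e^(−0.03536 × 32.6)
  = 3.801 × 0.3158 = 1.200 mg/L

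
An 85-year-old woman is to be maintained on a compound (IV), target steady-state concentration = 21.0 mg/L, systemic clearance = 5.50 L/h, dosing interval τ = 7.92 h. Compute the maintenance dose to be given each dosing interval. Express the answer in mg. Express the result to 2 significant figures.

910 mg

At steady state, Dose/τ = Css × CL.
Dose = Css × CL × τ = 21.0 × 5.500 × 7.92 = 914.8 mg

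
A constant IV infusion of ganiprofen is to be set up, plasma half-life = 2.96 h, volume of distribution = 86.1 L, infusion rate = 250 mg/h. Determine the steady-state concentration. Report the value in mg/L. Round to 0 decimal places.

12 mg/L

k = ln2 / t½ = 0.693147 / 2.96 = 0.2342 h⁻¹
CL = k × Vd = 0.2342 × 86.1 = 20.16 L/h
At steady state Css = R₀ / CL = 250 / 20.16 = 12.40 mg/L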